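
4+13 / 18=85 / 18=4.72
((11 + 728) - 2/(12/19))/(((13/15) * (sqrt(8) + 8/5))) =191.72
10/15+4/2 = 8/3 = 2.67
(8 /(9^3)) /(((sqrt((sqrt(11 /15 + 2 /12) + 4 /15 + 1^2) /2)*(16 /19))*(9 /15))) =95*sqrt(15) /(2187*sqrt(9*sqrt(10) + 38)) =0.02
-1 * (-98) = 98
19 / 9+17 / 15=146 / 45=3.24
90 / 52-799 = -20729 / 26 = -797.27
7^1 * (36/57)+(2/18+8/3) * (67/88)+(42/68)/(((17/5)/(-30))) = 1.09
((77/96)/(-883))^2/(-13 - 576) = -5929/4232326542336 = -0.00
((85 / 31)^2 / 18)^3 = 377149515625 / 5175921467592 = 0.07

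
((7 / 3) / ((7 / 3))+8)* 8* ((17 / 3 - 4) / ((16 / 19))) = 285 / 2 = 142.50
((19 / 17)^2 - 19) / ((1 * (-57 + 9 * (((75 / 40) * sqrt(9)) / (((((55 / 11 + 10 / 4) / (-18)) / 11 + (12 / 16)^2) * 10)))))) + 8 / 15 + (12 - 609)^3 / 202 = -504082809359279 / 478553655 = -1053346.48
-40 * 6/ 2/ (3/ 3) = -120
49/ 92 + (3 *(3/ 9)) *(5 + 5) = 10.53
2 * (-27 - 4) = -62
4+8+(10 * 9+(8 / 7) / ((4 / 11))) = 736 / 7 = 105.14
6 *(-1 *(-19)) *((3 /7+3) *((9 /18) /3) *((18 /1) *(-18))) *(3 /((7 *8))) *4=-221616 /49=-4522.78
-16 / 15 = -1.07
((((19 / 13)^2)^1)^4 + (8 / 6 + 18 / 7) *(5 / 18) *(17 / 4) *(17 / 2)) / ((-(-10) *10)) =74007113883637 / 123338485015200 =0.60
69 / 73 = 0.95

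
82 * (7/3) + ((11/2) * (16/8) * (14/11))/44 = 12649/66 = 191.65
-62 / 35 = -1.77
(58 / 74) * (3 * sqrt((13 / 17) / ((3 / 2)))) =29 * sqrt(1326) / 629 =1.68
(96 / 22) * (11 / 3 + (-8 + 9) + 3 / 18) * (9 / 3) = 696 / 11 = 63.27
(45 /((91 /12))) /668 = 135 /15197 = 0.01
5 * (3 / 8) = 15 / 8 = 1.88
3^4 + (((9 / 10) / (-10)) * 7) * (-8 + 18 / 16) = 85.33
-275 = -275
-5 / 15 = -0.33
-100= -100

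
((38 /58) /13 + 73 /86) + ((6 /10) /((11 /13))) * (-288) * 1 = -362560379 /1783210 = -203.32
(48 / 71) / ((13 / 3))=144 / 923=0.16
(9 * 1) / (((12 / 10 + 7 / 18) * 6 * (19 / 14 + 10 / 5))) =1890 / 6721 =0.28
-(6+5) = -11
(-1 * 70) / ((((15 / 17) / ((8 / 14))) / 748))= -101728 / 3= -33909.33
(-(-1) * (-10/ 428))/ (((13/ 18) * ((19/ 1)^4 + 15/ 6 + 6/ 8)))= -180/ 725124127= -0.00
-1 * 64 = -64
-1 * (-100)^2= -10000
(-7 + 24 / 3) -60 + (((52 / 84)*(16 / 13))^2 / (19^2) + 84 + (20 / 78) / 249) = 477211121 / 19086431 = 25.00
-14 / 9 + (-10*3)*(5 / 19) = -1616 / 171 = -9.45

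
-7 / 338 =-0.02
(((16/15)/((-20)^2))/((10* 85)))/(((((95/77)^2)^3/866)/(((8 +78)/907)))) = 7761232589754182/106259829952001953125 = 0.00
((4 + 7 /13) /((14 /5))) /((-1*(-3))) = 295 /546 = 0.54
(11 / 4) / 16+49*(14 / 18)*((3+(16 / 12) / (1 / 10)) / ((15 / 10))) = 2152187 / 5184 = 415.16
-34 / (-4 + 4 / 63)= 1071 / 124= 8.64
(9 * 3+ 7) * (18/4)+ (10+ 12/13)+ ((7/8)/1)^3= 1095531/6656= 164.59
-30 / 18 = -5 / 3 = -1.67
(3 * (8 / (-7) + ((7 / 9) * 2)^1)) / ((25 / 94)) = 4.66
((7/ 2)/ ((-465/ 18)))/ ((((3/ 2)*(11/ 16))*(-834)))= 112/ 710985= 0.00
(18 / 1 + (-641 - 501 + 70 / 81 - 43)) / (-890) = 94457 / 72090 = 1.31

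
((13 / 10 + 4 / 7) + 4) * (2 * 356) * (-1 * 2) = -292632 / 35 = -8360.91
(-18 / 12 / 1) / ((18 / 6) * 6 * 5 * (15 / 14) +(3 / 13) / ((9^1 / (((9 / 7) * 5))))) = -91 / 5860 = -0.02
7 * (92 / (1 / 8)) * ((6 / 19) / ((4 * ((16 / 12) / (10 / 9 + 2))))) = 18032 / 19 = 949.05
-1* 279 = -279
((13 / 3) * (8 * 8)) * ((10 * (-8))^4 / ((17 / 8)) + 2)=90876596096 / 17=5345682123.29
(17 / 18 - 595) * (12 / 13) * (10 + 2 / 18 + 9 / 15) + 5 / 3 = -10305127 / 1755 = -5871.87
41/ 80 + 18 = 1481/ 80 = 18.51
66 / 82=33 / 41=0.80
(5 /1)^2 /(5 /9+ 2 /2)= 225 /14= 16.07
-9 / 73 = -0.12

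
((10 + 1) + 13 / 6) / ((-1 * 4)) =-79 / 24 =-3.29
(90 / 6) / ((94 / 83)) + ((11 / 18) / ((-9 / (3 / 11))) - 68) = -69508 / 1269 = -54.77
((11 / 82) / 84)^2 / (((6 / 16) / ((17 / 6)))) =2057 / 106750224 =0.00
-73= -73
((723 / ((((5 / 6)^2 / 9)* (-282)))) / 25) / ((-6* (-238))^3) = -0.00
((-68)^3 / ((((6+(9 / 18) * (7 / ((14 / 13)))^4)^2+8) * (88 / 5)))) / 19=-11837440 / 10164078177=-0.00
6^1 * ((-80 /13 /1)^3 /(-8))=384000 /2197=174.78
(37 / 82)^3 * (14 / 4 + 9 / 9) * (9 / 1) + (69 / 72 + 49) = 177581237 / 3308208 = 53.68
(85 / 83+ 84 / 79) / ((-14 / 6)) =-41061 / 45899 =-0.89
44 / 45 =0.98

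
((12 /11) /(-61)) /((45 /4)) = -16 /10065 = -0.00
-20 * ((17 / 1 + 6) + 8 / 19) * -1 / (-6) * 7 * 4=-124600 / 57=-2185.96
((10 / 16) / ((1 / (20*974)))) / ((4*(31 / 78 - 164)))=-474825 / 25522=-18.60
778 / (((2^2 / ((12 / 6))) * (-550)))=-389 / 550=-0.71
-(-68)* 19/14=646/7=92.29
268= 268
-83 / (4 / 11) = -913 / 4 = -228.25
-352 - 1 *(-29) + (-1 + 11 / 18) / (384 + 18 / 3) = -2267467 / 7020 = -323.00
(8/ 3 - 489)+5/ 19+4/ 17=-470774/ 969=-485.83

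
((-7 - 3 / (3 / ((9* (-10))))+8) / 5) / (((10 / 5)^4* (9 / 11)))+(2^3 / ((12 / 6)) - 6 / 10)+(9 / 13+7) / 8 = 53837 / 9360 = 5.75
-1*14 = -14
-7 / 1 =-7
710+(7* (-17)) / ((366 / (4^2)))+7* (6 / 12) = 259237 / 366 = 708.30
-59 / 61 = -0.97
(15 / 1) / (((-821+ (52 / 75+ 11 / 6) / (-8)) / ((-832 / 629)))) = 14976000 / 619929191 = 0.02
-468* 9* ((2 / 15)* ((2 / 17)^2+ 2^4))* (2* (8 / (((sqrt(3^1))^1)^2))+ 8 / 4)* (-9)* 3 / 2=1286546976 / 1445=890343.93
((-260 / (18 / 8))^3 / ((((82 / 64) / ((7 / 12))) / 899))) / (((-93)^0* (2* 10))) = -2831507660800 / 89667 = -31578034.96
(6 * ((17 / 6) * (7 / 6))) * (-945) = -37485 / 2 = -18742.50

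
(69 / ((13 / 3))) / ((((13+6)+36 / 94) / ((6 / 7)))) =58374 / 82901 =0.70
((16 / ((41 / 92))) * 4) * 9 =52992 / 41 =1292.49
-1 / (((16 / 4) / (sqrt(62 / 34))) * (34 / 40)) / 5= -sqrt(527) / 289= -0.08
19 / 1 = 19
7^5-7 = 16800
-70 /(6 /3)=-35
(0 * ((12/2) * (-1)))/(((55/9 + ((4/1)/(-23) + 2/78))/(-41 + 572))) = 0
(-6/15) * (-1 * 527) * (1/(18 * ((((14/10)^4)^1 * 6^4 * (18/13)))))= 856375/504094752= 0.00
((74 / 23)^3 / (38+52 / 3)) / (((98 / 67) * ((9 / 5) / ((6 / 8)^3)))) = 152718795 / 1583462048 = 0.10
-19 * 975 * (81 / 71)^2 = -121542525 / 5041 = -24110.80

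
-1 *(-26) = 26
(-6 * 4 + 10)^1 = -14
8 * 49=392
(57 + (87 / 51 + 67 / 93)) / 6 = 93953 / 9486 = 9.90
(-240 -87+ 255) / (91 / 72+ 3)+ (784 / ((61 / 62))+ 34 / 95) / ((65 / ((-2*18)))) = -53011088568 / 115639225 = -458.42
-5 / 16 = -0.31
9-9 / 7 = 54 / 7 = 7.71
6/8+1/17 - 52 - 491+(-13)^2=-25377/68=-373.19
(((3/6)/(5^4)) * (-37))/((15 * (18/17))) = -629/337500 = -0.00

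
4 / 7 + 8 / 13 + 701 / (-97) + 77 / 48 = -1879441 / 423696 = -4.44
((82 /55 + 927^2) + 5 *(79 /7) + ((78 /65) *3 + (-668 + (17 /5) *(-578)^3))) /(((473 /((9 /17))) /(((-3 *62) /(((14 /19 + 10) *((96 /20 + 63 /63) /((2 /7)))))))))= 1338173914323798 /2136710807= 626277.51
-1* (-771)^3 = 458314011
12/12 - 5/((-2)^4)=11/16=0.69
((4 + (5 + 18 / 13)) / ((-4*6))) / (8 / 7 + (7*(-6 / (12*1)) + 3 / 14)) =21 / 104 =0.20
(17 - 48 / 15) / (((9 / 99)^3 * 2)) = 91839 / 10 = 9183.90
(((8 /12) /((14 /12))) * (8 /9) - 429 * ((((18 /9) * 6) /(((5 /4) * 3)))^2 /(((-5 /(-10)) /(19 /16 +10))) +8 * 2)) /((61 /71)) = -11759066576 /96075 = -122394.66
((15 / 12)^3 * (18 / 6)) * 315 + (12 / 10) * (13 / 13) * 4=592161 / 320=1850.50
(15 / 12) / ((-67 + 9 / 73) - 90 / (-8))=-365 / 16243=-0.02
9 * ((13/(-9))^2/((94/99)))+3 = 2141/94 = 22.78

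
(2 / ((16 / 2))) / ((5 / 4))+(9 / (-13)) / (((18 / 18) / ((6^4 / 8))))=-7277 / 65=-111.95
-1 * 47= -47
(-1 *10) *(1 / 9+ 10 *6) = -5410 / 9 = -601.11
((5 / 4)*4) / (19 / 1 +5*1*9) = 5 / 64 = 0.08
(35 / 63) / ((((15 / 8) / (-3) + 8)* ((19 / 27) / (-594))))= -71280 / 1121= -63.59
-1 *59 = -59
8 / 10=4 / 5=0.80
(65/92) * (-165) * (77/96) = -275275/2944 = -93.50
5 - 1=4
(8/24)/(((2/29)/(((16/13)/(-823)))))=-0.01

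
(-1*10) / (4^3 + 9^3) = -10 / 793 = -0.01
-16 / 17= -0.94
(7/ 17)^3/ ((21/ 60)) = 0.20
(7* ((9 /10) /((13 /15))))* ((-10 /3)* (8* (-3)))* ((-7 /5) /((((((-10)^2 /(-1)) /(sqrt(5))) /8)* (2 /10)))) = 21168* sqrt(5) /65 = 728.20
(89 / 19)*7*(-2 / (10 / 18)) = -11214 / 95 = -118.04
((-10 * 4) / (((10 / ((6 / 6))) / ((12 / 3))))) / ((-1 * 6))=8 / 3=2.67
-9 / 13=-0.69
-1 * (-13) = 13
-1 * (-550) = 550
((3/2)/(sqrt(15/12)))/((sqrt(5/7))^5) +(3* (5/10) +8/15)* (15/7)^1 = 147* sqrt(7)/125 +61/14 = 7.47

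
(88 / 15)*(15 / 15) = 88 / 15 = 5.87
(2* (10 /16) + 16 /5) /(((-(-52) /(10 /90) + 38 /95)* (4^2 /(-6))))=-267 /74944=-0.00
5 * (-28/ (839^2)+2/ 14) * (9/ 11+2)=9916125/ 4927447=2.01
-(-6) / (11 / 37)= 20.18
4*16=64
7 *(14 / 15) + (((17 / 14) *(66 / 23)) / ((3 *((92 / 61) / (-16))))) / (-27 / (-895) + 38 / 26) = -416209609 / 241009755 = -1.73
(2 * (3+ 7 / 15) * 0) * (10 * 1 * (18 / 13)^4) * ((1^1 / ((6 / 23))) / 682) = 0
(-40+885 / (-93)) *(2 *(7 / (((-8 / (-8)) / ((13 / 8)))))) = -139685 / 124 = -1126.49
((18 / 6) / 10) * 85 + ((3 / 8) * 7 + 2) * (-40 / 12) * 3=-83 / 4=-20.75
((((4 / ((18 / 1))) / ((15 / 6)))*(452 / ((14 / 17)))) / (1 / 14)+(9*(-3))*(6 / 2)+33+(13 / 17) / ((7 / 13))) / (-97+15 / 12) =-6.65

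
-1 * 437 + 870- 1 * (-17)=450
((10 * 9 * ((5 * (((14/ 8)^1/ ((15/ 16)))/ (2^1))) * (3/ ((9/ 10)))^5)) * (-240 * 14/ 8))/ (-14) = 140000000/ 27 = 5185185.19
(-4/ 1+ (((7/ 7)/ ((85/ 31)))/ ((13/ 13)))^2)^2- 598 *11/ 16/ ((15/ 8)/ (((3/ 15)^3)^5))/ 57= 32588012766082721306/ 2179274139404296875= 14.95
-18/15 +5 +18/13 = 337/65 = 5.18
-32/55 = -0.58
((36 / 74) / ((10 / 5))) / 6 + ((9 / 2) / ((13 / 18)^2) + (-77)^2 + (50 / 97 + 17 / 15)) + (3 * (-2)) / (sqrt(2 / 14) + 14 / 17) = 578 * sqrt(7) / 361 + 38953784570989 / 6568839030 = 5934.32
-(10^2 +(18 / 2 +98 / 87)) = -9581 / 87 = -110.13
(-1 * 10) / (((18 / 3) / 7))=-35 / 3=-11.67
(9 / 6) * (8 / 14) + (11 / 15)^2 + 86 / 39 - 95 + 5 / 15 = -1864589 / 20475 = -91.07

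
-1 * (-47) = 47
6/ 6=1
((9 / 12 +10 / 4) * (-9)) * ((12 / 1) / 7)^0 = -29.25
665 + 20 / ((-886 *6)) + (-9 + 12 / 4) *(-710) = 6545320 / 1329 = 4925.00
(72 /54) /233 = 4 /699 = 0.01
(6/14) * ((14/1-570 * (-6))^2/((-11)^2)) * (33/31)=106131204/2387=44462.17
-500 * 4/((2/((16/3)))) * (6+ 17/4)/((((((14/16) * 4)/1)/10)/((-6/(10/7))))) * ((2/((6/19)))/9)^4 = 85490576000/531441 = 160865.60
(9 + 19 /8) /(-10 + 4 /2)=-91 /64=-1.42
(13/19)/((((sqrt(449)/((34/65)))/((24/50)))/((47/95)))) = 19176 * sqrt(449)/101305625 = 0.00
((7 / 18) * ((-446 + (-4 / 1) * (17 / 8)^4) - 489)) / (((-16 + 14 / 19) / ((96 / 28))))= 6592753 / 74240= 88.80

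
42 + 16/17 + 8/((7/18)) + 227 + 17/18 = 291.46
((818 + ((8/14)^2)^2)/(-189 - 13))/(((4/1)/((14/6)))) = -2.36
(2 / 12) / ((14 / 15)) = 5 / 28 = 0.18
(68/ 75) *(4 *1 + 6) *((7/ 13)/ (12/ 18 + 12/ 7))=3332/ 1625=2.05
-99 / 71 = -1.39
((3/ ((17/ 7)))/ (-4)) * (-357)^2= -157437/ 4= -39359.25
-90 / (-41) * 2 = 180 / 41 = 4.39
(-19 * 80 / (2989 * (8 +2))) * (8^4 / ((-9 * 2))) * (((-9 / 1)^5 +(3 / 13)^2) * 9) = -3106507456512 / 505141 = -6149782.85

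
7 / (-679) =-1 / 97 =-0.01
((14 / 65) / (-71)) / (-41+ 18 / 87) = 58 / 779935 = 0.00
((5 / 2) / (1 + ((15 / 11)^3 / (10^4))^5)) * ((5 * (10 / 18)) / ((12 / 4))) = 855500425096325324800000000 / 369576183641612540701020489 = 2.31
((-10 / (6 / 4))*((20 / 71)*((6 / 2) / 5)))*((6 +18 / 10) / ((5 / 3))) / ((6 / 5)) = -312 / 71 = -4.39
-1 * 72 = -72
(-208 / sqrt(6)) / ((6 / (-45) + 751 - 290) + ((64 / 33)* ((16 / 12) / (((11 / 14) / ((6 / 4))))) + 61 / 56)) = -3523520* sqrt(6) / 47454963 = -0.18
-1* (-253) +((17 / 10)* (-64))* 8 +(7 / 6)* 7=-18277 / 30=-609.23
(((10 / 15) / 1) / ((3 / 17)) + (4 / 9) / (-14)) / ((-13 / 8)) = -1888 / 819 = -2.31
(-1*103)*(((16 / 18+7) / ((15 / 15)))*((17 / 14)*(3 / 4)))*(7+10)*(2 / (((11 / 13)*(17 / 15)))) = -8080865 / 308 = -26236.57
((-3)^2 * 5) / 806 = 0.06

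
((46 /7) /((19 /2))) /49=92 /6517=0.01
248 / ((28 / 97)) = 6014 / 7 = 859.14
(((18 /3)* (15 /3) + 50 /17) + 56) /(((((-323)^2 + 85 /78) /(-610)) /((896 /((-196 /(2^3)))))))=2630983680 /138341699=19.02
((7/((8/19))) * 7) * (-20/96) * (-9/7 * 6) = 5985/32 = 187.03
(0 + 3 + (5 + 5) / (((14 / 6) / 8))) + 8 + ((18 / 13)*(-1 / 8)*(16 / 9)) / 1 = 4093 / 91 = 44.98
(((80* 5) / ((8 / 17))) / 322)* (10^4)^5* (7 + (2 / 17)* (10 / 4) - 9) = -72500000000000000000000 / 161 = -450310559006211180124.22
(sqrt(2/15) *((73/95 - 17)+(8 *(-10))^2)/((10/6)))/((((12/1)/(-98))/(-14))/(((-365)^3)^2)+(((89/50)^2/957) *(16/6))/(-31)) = -350216746764938484047520750 *sqrt(30)/390602392736894745593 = -4910917.49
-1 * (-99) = 99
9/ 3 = 3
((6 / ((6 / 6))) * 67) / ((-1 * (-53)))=402 / 53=7.58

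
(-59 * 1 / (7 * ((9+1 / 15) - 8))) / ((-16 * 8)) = 885 / 14336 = 0.06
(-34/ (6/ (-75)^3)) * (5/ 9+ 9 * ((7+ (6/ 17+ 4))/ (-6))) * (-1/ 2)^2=-78765625/ 8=-9845703.12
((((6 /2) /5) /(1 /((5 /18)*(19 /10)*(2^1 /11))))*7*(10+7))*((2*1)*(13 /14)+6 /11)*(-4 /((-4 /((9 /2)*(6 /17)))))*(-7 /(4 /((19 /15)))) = -280497 /4840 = -57.95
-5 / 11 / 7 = -5 / 77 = -0.06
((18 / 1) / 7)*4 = 72 / 7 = 10.29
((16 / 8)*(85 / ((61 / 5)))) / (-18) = -425 / 549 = -0.77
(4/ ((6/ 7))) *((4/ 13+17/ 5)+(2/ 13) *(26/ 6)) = 11942/ 585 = 20.41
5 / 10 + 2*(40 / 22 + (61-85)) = -965 / 22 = -43.86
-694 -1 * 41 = -735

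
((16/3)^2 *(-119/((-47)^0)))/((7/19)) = -82688/9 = -9187.56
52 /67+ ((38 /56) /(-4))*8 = -545 /938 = -0.58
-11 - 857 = -868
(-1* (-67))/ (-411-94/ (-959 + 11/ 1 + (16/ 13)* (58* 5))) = -257414/ 1578451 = -0.16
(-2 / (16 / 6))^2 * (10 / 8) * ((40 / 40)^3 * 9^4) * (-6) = -885735 / 32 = -27679.22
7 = 7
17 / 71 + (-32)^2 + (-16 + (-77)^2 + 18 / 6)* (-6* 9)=-22609223 / 71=-318439.76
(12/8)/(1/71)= 213/2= 106.50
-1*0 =0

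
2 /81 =0.02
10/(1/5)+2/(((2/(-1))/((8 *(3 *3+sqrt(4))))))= -38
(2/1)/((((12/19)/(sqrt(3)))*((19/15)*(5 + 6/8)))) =10*sqrt(3)/23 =0.75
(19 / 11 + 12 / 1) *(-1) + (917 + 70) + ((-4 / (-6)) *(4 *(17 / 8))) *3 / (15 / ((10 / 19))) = 610616 / 627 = 973.87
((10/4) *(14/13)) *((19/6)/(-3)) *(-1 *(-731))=-486115/234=-2077.41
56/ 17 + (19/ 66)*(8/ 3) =4.06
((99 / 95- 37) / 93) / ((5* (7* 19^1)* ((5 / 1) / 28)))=-13664 / 4196625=-0.00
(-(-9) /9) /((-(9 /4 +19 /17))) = -68 /229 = -0.30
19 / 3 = 6.33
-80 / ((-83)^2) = -0.01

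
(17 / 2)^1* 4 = 34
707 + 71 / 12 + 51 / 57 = 162749 / 228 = 713.81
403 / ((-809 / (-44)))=17732 / 809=21.92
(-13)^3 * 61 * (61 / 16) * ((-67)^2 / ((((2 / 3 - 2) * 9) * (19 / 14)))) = 256884187651 / 1824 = 140835629.19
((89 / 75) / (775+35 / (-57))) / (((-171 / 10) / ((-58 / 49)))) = 2581 / 24332175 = 0.00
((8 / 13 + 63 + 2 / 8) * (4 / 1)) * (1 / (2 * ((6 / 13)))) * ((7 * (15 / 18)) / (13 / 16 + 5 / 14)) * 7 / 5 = 1932.32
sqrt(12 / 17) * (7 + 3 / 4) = 31 * sqrt(51) / 34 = 6.51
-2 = -2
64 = 64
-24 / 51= -8 / 17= -0.47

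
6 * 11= 66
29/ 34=0.85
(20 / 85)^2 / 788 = 4 / 56933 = 0.00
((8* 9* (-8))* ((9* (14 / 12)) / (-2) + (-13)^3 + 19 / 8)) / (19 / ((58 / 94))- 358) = -12248904 / 3163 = -3872.56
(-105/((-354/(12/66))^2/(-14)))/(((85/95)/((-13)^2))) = 1573390/21481251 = 0.07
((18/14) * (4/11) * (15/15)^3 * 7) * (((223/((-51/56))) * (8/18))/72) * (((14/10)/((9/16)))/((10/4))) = -5594624/1136025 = -4.92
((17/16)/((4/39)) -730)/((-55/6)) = 12561/160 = 78.51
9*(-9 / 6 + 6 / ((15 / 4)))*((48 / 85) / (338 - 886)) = -54 / 58225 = -0.00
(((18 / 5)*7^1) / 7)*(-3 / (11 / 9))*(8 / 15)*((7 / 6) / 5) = -1512 / 1375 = -1.10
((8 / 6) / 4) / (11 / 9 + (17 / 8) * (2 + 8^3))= 12 / 39365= 0.00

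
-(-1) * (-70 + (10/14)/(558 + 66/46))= -70.00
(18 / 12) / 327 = 1 / 218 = 0.00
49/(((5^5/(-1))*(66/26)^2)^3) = -236513641/39412474639892578125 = -0.00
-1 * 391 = -391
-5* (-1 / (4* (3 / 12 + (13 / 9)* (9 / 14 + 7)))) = 63 / 569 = 0.11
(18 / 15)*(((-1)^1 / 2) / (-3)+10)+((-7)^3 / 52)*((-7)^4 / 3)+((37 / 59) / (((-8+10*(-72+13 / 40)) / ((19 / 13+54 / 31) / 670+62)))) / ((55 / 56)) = -5266.98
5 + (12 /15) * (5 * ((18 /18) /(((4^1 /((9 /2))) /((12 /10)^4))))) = 8957 /625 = 14.33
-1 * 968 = -968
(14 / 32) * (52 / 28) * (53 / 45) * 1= 689 / 720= 0.96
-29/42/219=-29/9198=-0.00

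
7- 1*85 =-78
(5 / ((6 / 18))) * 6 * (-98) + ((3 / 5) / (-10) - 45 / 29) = -12791337 / 1450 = -8821.61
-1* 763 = -763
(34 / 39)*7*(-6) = -476 / 13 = -36.62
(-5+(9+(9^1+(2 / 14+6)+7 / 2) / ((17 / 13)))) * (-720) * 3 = -4692600 / 119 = -39433.61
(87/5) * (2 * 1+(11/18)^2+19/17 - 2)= 238177/9180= 25.95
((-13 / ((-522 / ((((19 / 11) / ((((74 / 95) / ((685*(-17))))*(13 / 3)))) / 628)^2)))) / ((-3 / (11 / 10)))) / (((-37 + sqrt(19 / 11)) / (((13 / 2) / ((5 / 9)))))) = 10603387670415*sqrt(209) / 16578347127046144 + 10603387670415 / 40733039624192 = 0.27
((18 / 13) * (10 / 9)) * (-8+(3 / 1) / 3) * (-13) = 140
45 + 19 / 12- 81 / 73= 39835 / 876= 45.47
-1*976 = -976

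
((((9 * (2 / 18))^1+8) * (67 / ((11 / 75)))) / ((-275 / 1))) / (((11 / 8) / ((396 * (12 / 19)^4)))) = -10803290112 / 15768841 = -685.10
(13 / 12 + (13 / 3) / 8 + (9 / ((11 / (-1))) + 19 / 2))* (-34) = -15419 / 44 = -350.43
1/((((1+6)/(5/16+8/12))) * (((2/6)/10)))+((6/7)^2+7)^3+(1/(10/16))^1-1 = 2200169361/4705960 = 467.53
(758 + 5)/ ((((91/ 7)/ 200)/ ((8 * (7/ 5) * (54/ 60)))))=1538208/ 13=118323.69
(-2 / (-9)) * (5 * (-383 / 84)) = -1915 / 378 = -5.07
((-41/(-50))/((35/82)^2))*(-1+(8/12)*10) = 2343314/91875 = 25.51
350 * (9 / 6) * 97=50925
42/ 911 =0.05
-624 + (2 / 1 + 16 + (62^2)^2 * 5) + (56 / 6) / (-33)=7314226298 / 99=73881073.72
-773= -773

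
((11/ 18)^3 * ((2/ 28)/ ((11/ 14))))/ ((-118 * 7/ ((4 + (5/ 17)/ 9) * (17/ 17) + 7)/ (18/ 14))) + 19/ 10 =340303721/ 179140815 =1.90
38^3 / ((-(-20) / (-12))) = -164616 / 5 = -32923.20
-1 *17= -17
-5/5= -1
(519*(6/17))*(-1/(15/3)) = -3114/85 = -36.64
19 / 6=3.17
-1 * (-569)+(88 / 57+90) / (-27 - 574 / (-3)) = 5335041 / 9367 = 569.56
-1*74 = -74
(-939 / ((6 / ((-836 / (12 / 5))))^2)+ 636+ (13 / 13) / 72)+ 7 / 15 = -3417350851 / 1080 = -3164213.75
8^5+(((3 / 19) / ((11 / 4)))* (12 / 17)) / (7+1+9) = 1979220112 / 60401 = 32768.00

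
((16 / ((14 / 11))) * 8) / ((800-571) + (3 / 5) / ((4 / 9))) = 14080 / 32249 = 0.44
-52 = -52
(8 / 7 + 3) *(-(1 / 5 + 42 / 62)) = -3944 / 1085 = -3.64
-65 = -65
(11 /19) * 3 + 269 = 5144 /19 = 270.74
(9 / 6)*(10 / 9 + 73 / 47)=1127 / 282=4.00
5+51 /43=266 /43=6.19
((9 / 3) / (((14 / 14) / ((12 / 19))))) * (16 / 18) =32 / 19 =1.68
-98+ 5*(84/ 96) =-749/ 8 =-93.62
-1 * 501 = -501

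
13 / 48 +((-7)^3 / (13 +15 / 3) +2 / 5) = -18.38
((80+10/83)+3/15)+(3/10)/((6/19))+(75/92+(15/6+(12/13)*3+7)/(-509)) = 10365900017/126318530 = 82.06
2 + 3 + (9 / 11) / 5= 284 / 55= 5.16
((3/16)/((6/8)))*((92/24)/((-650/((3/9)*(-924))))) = 1771/3900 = 0.45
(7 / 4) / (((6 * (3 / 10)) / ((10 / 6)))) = 1.62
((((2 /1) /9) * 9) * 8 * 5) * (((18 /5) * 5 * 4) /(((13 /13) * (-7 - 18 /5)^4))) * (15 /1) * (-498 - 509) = -1026000000 /148877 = -6891.60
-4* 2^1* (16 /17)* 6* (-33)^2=-836352 /17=-49197.18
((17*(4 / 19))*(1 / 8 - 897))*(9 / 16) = -1097775 / 608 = -1805.55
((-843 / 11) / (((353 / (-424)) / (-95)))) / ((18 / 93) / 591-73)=69123178760 / 577025449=119.79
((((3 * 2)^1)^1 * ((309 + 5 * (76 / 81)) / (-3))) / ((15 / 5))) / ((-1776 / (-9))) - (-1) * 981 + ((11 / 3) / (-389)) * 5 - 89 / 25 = 227648269979 / 233166600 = 976.33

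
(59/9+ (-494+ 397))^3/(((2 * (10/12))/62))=-33439894928/1215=-27522547.27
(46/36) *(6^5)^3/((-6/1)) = -100131987456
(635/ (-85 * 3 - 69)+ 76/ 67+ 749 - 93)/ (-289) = -14222527/ 6273612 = -2.27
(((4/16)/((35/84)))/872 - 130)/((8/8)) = -130.00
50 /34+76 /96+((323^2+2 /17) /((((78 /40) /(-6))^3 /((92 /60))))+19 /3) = -4177163239121 /896376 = -4660056.98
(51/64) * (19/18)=323/384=0.84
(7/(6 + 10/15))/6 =7/40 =0.18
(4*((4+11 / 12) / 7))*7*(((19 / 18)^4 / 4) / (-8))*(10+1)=-84578329 / 10077696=-8.39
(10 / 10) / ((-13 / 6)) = -6 / 13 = -0.46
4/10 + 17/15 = 23/15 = 1.53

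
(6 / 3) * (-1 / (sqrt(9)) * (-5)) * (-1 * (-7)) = 70 / 3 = 23.33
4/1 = 4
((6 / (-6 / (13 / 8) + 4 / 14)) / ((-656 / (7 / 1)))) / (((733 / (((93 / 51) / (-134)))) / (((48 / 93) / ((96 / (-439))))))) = 279643 / 339565240640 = 0.00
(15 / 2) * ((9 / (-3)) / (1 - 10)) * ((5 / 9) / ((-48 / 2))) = -25 / 432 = -0.06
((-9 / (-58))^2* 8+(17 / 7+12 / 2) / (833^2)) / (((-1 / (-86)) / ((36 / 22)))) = 1218151765260 / 44934169973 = 27.11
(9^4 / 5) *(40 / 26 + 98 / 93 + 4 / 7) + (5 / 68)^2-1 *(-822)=324369550577 / 65221520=4973.35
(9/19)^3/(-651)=-243/1488403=-0.00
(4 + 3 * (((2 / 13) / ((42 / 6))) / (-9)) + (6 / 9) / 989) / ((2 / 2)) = 1078192 / 269997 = 3.99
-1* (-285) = 285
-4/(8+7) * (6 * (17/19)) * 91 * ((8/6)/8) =-6188/285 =-21.71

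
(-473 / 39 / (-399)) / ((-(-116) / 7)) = 473 / 257868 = 0.00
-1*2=-2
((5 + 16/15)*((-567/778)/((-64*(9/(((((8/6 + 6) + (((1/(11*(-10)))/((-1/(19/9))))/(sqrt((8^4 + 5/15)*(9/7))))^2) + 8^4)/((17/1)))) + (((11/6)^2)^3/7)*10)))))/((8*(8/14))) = 7006940648917386994341/25168408392017128548323200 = 0.00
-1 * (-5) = 5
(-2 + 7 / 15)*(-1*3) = 23 / 5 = 4.60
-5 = -5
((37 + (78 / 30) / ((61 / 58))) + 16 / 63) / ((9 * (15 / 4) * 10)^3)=6106696 / 5909513203125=0.00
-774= -774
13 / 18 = 0.72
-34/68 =-1/2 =-0.50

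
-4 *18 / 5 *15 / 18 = -12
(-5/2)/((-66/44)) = 5/3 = 1.67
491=491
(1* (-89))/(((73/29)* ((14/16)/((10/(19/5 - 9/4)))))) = -4129600/15841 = -260.69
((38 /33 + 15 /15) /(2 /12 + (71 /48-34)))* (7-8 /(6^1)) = -19312 /51249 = -0.38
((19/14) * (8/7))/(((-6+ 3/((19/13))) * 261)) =-1444/959175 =-0.00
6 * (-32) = -192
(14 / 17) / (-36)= -7 / 306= -0.02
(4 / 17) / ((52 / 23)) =23 / 221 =0.10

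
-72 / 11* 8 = -576 / 11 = -52.36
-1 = -1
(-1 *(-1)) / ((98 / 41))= 0.42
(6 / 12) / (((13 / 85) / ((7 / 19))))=595 / 494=1.20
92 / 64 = 23 / 16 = 1.44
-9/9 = -1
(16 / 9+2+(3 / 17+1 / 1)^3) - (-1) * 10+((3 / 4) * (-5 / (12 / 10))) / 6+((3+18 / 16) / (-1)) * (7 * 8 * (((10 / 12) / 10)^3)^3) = 125780598291011 / 8450000289792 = 14.89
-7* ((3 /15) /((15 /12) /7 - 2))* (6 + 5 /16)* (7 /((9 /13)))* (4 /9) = 450359 /20655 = 21.80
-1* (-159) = 159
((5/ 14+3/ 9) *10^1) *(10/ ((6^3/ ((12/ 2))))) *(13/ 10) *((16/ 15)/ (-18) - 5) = -257491/ 20412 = -12.61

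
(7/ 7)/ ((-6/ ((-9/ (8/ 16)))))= 3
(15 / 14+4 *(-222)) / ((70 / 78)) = -484263 / 490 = -988.29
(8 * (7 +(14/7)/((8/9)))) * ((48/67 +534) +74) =3018016/67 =45045.01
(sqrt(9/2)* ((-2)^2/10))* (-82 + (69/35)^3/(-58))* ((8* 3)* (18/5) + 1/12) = -1059811784701* sqrt(2)/248675000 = -6027.14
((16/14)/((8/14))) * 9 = 18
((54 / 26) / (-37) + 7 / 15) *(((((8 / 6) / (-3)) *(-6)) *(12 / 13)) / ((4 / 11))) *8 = 2085248 / 93795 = 22.23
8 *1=8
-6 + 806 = 800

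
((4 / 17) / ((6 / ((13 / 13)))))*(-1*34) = -4 / 3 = -1.33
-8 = -8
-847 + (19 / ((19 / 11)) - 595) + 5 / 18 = -25753 / 18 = -1430.72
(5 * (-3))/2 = -15/2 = -7.50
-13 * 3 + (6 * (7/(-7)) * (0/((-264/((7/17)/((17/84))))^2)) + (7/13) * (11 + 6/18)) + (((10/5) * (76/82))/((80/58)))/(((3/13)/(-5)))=-198325/3198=-62.02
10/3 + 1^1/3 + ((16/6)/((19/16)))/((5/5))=337/57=5.91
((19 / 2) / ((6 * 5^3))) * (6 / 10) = 0.01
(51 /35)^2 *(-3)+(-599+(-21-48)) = -826103 /1225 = -674.37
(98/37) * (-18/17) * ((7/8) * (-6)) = 9261/629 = 14.72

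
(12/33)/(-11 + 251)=1/660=0.00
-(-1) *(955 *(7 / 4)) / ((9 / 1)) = 6685 / 36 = 185.69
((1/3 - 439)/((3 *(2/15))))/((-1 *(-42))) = -235/9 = -26.11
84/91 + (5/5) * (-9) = -105/13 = -8.08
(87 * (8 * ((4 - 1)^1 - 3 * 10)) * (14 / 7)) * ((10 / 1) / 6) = -62640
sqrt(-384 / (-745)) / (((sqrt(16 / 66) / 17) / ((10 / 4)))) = 102 * sqrt(8195) / 149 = 61.97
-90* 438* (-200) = 7884000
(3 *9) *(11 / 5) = 297 / 5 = 59.40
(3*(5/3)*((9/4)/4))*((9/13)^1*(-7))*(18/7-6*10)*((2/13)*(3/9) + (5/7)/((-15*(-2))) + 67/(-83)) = -900312165/1571024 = -573.07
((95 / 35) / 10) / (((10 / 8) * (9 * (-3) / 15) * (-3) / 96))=3.86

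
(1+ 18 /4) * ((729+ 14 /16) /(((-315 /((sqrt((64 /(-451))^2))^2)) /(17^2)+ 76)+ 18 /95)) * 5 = 205196473600 /225560377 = 909.72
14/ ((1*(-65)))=-14/ 65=-0.22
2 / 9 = 0.22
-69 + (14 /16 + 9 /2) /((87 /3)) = -15965 /232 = -68.81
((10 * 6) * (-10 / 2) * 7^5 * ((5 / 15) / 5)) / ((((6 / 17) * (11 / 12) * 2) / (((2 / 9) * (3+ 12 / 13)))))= -194288920 / 429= -452887.93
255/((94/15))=3825/94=40.69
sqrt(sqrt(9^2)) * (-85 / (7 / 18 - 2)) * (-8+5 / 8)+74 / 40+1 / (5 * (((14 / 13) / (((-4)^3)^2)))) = -82164 / 203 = -404.75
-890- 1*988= -1878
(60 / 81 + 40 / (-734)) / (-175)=-272 / 69363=-0.00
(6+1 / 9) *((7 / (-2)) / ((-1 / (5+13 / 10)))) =539 / 4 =134.75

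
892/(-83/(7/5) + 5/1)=-1561/95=-16.43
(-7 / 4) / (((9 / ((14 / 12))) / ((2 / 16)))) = -0.03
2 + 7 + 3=12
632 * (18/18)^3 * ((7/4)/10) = 553/5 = 110.60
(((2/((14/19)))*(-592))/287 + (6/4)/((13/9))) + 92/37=-4008057/1932658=-2.07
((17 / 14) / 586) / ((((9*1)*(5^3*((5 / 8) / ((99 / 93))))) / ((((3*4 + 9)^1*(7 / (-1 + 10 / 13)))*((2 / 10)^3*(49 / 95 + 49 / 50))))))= -24181157 / 1011193359375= -0.00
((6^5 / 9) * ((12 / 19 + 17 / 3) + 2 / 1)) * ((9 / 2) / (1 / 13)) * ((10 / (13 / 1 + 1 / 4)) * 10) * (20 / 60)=1062547200 / 1007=1055161.07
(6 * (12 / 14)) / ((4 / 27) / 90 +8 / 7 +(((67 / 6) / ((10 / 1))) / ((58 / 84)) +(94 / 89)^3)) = 1788449955480 / 1370126953789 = 1.31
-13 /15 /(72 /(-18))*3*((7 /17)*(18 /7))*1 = 117 /170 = 0.69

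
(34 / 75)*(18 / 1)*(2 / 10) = 204 / 125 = 1.63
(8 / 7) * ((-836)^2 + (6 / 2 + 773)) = 799625.14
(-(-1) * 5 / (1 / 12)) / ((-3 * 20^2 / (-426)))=213 / 10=21.30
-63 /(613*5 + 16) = -21 /1027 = -0.02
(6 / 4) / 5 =3 / 10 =0.30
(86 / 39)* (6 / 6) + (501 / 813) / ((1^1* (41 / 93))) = 1561255 / 433329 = 3.60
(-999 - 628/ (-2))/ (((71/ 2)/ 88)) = -120560/ 71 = -1698.03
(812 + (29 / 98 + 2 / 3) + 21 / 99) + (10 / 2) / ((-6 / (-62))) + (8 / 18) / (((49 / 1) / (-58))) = 1197941 / 1386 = 864.32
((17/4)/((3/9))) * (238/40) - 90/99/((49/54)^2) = 74.76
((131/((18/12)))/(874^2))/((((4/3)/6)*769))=393/587420644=0.00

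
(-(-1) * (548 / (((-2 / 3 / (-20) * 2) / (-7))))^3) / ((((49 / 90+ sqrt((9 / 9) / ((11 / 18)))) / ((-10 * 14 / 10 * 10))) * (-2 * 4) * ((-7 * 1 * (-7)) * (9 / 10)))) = 3667248220482000000 / 119389-1837026010260000000 * sqrt(22) / 119389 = -41454133372815.43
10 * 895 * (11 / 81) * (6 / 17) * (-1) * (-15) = 984500 / 153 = 6434.64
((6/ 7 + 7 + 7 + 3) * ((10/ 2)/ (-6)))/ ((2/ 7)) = -625/ 12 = -52.08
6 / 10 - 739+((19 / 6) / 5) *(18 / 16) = -11803 / 16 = -737.69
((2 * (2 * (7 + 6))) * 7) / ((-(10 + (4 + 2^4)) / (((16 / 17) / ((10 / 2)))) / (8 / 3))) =-23296 / 3825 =-6.09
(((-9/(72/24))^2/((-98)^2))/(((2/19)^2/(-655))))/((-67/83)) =176631885/2573872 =68.62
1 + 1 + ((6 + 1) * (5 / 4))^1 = 43 / 4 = 10.75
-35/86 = -0.41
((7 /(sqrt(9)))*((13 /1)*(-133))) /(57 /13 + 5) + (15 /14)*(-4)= -1112353 /2562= -434.17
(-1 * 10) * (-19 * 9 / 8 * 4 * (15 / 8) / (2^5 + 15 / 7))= 89775 / 1912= 46.95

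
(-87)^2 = 7569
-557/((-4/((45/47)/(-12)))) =-8355/752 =-11.11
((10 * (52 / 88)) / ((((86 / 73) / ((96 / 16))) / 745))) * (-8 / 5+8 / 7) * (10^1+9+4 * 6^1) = -33936240 / 77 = -440730.39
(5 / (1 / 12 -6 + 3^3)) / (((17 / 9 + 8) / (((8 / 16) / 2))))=135 / 22517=0.01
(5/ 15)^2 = 1/ 9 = 0.11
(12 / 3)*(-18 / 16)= -9 / 2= -4.50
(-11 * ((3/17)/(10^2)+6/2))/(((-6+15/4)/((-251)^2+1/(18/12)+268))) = 394612911/425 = 928500.97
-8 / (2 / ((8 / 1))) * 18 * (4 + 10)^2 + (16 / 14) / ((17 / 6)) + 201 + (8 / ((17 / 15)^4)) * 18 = -65835527841 / 584647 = -112607.31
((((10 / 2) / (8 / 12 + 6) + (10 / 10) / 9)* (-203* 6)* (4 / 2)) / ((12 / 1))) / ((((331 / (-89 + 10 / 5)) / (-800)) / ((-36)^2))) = -15767740800 / 331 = -47636679.15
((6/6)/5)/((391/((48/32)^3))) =27/15640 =0.00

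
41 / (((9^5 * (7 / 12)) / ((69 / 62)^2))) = 21689 / 14711949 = 0.00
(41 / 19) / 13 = 41 / 247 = 0.17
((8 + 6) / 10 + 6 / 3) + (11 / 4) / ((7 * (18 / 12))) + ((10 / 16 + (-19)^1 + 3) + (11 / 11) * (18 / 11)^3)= -7.33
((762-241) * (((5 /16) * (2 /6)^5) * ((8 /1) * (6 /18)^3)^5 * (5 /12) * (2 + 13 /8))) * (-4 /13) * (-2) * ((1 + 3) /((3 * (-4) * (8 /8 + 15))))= -12087200 /407953774917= -0.00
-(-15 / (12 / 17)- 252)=1093 / 4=273.25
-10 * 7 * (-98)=6860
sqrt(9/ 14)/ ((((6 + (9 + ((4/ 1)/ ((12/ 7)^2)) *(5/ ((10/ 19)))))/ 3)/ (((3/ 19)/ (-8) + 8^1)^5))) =212710546411520733 *sqrt(14)/ 285540725743616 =2787.31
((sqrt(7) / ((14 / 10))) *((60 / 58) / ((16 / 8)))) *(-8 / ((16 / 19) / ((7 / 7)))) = -1425 *sqrt(7) / 406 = -9.29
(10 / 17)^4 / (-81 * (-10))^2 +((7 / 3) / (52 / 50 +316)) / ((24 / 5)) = 17760766225 / 11582132355216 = 0.00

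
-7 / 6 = -1.17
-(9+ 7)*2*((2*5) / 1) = -320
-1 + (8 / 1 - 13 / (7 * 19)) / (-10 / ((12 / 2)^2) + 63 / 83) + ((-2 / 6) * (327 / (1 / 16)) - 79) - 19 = -174670367 / 95627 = -1826.58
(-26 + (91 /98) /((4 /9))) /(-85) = 1339 /4760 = 0.28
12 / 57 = 4 / 19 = 0.21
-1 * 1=-1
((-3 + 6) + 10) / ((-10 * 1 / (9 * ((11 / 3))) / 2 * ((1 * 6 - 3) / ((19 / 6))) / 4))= -5434 / 15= -362.27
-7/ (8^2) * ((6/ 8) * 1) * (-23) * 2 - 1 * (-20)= 3043/ 128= 23.77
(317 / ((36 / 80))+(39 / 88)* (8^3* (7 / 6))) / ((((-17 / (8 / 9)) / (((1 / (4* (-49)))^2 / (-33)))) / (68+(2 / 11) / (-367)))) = 774678508 / 284998486311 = 0.00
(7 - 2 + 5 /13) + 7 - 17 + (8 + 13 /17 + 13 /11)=12960 /2431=5.33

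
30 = 30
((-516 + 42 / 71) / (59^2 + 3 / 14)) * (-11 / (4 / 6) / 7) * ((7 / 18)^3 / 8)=7670509 / 2989722528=0.00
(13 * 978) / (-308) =-6357 / 154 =-41.28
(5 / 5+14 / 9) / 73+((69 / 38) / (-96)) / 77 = 2138425 / 61516224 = 0.03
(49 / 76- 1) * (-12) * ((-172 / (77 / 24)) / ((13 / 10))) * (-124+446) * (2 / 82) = -153809280 / 111397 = -1380.73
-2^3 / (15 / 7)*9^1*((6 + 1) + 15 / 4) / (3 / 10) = -1204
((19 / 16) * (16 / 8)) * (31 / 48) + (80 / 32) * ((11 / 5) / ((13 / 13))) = 7.03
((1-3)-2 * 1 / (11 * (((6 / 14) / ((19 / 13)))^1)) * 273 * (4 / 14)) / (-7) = 554 / 77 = 7.19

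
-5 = -5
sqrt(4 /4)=1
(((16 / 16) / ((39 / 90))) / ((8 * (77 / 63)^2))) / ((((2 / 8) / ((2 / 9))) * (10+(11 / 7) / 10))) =2100 / 124267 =0.02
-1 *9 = -9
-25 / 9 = -2.78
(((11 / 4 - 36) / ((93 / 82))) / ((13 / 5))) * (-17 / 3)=463505 / 7254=63.90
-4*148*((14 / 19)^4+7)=-4318.51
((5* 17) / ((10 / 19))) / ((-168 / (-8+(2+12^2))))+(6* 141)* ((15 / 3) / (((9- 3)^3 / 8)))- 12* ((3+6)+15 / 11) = -185461 / 1848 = -100.36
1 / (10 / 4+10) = 2 / 25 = 0.08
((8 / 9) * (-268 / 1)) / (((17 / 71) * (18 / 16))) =-1217792 / 1377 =-884.38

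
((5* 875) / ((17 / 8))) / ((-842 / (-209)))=3657500 / 7157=511.04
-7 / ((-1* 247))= 7 / 247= 0.03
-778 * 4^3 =-49792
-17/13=-1.31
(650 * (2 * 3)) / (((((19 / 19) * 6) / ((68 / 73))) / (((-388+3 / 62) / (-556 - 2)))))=265785650 / 631377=420.96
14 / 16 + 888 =7111 / 8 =888.88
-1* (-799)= 799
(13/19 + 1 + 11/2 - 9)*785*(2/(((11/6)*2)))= -162495/209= -777.49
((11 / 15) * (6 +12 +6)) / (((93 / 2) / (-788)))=-138688 / 465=-298.25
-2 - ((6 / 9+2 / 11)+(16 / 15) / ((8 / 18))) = -866 / 165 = -5.25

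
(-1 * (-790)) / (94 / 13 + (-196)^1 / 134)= 344045 / 2512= 136.96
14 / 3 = 4.67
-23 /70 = -0.33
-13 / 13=-1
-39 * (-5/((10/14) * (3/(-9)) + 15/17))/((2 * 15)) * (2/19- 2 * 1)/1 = -41769/2185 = -19.12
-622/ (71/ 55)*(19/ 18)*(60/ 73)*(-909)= 1969469700/ 5183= 379986.44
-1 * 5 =-5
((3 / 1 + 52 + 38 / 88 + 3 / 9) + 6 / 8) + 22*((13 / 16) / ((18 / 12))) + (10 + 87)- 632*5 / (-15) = 49645 / 132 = 376.10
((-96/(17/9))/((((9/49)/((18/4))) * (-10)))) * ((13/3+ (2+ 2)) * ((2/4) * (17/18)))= 490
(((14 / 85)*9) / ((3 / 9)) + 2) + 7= 1143 / 85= 13.45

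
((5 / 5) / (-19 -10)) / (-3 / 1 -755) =1 / 21982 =0.00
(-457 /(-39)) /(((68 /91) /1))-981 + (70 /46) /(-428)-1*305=-318878815 /251022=-1270.32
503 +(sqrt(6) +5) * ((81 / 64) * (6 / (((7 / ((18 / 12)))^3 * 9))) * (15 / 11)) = 10935 * sqrt(6) / 965888 +485896339 / 965888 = 503.08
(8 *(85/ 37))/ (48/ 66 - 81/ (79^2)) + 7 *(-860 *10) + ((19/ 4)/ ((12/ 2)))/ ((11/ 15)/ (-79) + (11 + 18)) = -30005685481532495/ 498646661008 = -60174.24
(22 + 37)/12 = 59/12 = 4.92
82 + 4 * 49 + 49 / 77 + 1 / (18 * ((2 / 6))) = 18401 / 66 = 278.80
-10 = -10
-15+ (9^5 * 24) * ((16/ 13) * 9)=204073149/ 13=15697934.54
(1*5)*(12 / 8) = 15 / 2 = 7.50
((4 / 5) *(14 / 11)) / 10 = 28 / 275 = 0.10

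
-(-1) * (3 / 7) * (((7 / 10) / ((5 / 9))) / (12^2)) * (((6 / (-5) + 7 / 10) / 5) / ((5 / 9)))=-27 / 40000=-0.00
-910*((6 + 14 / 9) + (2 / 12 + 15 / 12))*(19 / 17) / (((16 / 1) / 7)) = -1149785 / 288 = -3992.31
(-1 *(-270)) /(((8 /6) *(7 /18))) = 3645 /7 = 520.71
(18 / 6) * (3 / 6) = 3 / 2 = 1.50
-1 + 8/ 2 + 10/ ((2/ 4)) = 23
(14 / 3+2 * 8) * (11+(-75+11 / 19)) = -74710 / 57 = -1310.70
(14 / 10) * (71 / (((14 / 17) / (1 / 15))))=1207 / 150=8.05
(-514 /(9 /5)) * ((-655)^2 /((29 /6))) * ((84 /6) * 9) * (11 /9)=-339599029000 /87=-3903437114.94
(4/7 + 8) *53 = 3180/7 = 454.29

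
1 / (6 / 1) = 1 / 6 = 0.17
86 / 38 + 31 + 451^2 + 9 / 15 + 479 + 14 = 19373147 / 95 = 203927.86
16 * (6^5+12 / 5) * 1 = 622272 / 5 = 124454.40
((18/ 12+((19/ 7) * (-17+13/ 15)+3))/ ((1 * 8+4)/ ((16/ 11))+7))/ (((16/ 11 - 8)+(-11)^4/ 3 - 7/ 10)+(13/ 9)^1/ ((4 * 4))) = -8713056/ 16480308817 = -0.00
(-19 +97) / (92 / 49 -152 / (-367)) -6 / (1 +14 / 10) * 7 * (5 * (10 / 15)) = -1502039 / 61818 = -24.30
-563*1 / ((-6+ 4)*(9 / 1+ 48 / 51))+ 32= 20387 / 338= 60.32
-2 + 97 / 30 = 37 / 30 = 1.23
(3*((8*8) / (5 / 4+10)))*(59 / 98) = 7552 / 735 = 10.27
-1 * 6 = -6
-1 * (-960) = 960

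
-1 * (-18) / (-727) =-18 / 727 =-0.02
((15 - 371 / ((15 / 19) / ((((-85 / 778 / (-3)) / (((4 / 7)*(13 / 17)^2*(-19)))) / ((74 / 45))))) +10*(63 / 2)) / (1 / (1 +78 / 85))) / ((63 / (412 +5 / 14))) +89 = 2481022382790739 / 583546567968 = 4251.63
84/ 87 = 28/ 29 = 0.97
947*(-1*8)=-7576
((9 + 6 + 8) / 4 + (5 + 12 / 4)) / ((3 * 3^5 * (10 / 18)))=11 / 324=0.03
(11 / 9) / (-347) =-11 / 3123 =-0.00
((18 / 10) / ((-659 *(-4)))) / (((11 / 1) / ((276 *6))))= 3726 / 36245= 0.10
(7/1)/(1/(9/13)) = 63/13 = 4.85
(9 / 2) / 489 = 3 / 326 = 0.01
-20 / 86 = -10 / 43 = -0.23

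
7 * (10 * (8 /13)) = 560 /13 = 43.08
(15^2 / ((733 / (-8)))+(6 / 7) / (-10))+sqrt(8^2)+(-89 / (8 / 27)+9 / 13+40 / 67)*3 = -159421486297 / 178764040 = -891.80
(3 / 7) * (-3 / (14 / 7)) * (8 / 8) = -9 / 14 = -0.64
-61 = -61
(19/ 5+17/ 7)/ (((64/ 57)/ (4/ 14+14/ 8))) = 354141/ 31360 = 11.29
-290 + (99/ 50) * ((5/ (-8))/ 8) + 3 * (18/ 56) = -289.19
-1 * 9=-9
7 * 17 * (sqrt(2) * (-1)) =-119 * sqrt(2) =-168.29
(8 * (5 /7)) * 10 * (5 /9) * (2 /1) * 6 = 8000 /21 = 380.95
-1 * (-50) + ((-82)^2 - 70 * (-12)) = 7614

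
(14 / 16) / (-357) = -1 / 408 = -0.00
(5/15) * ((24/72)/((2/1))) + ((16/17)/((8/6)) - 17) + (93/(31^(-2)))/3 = 9111077/306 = 29774.76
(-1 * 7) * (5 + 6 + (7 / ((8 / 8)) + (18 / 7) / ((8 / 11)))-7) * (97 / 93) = -39479 / 372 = -106.13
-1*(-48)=48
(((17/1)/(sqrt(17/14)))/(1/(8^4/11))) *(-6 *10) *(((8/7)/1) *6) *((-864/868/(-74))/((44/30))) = -9555148800 *sqrt(238)/6800563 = -21676.10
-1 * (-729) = 729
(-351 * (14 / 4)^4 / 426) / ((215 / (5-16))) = 3090087 / 488480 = 6.33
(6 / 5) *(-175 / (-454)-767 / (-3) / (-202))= -121084 / 114635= -1.06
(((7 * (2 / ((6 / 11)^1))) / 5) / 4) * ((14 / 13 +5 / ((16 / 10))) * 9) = 100947 / 2080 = 48.53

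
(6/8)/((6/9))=9/8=1.12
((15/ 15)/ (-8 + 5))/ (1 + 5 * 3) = -1/ 48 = -0.02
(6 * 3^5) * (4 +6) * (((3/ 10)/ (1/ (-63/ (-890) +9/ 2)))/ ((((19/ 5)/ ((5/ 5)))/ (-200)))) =-1779343200/ 1691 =-1052243.17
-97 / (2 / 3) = -291 / 2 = -145.50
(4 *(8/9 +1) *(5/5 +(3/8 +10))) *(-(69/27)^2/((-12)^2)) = -818363/209952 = -3.90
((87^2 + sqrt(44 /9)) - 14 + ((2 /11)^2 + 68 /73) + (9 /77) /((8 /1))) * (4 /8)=sqrt(11) /3 + 3737549987 /989296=3779.10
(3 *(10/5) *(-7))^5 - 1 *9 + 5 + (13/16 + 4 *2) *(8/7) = -1829677163/14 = -130691225.93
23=23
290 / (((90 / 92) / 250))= 667000 / 9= 74111.11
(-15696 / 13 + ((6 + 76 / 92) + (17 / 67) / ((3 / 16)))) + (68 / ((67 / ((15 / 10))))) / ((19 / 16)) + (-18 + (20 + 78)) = -1276535357 / 1141881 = -1117.92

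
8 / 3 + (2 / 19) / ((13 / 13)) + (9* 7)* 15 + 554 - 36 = 83549 / 57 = 1465.77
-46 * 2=-92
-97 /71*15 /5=-291 /71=-4.10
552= 552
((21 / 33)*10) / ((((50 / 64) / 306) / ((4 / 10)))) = 274176 / 275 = 997.00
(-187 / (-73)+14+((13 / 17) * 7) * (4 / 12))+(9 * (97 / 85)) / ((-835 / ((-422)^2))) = -1986010874 / 914325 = -2172.11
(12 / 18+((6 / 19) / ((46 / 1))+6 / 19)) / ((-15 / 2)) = -2594 / 19665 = -0.13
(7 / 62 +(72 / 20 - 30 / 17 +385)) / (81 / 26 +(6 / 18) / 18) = 715765167 / 5797000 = 123.47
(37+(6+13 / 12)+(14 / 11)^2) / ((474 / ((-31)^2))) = 63772921 / 688248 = 92.66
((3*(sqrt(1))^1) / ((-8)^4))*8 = 3 / 512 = 0.01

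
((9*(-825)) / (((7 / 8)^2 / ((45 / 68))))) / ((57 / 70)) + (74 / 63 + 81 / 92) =-2107301821 / 267444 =-7879.41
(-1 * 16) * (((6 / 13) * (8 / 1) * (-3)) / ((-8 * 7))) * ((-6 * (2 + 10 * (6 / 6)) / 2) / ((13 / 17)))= 176256 / 1183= 148.99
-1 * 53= -53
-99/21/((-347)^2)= -33/842863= -0.00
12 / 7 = 1.71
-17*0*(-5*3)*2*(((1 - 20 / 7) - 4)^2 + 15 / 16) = 0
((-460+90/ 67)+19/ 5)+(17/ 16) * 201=-1293337/ 5360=-241.29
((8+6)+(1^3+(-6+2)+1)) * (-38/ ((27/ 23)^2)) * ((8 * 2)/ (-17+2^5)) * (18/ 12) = -643264/ 1215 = -529.44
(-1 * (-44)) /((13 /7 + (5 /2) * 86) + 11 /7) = 28 /139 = 0.20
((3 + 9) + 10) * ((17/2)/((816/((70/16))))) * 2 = 385/192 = 2.01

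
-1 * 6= -6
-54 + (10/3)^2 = -386/9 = -42.89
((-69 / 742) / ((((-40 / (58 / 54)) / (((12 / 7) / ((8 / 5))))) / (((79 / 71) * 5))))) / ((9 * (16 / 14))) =263465 / 182068992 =0.00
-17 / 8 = -2.12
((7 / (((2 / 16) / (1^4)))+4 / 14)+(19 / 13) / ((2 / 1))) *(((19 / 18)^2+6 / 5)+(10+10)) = 41679797 / 32760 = 1272.28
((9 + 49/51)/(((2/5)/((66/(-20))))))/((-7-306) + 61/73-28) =101981/422144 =0.24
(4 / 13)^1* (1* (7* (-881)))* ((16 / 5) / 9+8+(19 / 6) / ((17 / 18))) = -16996252 / 765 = -22217.32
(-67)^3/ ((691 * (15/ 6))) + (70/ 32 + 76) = -5302211/ 55280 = -95.92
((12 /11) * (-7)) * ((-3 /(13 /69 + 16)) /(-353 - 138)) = -17388 /6032917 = -0.00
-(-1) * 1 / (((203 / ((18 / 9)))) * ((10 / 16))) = 16 / 1015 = 0.02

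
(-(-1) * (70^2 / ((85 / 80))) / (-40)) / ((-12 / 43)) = 21070 / 51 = 413.14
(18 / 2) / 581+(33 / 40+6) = 6.84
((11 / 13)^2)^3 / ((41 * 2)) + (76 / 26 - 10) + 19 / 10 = -5118114972 / 989495845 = -5.17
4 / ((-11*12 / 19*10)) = -19 / 330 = -0.06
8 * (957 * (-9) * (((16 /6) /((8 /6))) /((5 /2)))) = -55123.20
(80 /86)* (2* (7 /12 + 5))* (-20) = -207.75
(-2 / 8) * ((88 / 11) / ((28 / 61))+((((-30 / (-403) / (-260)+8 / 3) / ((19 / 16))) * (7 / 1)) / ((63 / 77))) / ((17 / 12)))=-1651836713 / 213216822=-7.75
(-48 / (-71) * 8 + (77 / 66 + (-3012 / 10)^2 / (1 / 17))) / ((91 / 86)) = 1457530.89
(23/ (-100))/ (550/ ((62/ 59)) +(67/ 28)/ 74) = -369334/ 840506925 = -0.00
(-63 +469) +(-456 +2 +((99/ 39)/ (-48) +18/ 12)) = -9683/ 208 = -46.55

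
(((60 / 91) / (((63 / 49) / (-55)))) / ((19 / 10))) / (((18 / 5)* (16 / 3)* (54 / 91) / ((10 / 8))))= -240625 / 147744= -1.63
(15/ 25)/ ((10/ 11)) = 0.66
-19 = -19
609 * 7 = 4263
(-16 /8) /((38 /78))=-78 /19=-4.11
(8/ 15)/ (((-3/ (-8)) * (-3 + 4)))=1.42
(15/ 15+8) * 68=612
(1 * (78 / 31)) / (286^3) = 3 / 27892436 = 0.00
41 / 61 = 0.67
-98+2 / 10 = -489 / 5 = -97.80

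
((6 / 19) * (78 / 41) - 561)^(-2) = 606841 / 190576775601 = 0.00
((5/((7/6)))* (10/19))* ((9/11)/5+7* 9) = 208440/1463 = 142.47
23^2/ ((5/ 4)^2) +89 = 10689/ 25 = 427.56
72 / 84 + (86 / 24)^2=13807 / 1008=13.70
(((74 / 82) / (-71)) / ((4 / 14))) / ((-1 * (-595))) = -37 / 494870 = -0.00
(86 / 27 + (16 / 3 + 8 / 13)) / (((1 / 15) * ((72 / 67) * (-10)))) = -107401 / 8424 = -12.75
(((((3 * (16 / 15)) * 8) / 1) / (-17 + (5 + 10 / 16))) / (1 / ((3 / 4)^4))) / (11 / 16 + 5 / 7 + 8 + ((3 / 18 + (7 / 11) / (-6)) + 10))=-171072 / 4675645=-0.04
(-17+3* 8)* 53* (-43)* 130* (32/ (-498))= 33182240/ 249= 133262.01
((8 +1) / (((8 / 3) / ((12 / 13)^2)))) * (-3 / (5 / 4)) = -5832 / 845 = -6.90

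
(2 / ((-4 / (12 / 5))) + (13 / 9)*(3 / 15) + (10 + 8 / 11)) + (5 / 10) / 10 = 3907 / 396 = 9.87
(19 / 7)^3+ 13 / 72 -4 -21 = -119093 / 24696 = -4.82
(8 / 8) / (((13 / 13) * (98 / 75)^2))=5625 / 9604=0.59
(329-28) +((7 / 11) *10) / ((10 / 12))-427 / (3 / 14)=-55573 / 33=-1684.03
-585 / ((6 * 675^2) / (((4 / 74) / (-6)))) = 13 / 6743250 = 0.00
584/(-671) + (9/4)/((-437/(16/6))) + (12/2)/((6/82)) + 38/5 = 88.72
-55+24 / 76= -1039 / 19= -54.68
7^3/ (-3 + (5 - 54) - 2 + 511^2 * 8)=343/ 2088914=0.00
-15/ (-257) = 15/ 257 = 0.06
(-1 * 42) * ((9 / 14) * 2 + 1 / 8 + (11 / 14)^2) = -2385 / 28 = -85.18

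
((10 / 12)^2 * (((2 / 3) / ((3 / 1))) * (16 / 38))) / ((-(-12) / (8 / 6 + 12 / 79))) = 8800 / 1094229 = 0.01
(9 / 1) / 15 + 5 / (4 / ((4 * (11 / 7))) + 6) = 494 / 365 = 1.35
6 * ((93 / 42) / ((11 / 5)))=465 / 77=6.04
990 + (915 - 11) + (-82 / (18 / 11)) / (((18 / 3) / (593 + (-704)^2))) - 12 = -74562877 / 18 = -4142382.06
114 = 114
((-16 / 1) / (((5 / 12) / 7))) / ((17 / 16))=-21504 / 85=-252.99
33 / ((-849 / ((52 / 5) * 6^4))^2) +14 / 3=49986529454 / 6006675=8321.83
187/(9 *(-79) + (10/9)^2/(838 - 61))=-0.26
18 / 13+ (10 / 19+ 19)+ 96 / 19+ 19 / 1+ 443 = 120527 / 247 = 487.96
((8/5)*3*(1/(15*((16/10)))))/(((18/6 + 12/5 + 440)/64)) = 64/2227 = 0.03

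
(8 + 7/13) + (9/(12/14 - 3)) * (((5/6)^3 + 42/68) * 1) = 279557/79560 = 3.51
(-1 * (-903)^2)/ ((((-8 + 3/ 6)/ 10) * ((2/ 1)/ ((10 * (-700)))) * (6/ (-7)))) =4439449000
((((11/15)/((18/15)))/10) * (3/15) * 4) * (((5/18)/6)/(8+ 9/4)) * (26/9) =286/448335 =0.00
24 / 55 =0.44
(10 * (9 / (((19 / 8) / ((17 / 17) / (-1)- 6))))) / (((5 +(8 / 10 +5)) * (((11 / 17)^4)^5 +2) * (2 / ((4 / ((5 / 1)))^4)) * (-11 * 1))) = 29132410722849799840574675968 / 127424199954571966455434417025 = 0.23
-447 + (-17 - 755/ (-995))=-92185/ 199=-463.24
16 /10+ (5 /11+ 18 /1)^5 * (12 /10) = 2068386575866 /805255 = 2568610.66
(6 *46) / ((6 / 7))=322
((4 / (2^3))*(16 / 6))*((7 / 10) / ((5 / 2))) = 28 / 75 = 0.37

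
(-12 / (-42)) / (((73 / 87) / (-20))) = -3480 / 511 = -6.81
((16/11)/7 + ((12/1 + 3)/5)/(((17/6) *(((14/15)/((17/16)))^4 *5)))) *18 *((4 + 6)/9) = 39009804595/3461742592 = 11.27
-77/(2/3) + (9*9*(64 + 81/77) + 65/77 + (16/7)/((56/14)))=793889/154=5155.12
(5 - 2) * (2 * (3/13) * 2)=36/13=2.77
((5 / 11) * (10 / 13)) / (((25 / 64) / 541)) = 69248 / 143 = 484.25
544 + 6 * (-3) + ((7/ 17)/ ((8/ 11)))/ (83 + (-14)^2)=526.00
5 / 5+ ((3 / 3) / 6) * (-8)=-1 / 3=-0.33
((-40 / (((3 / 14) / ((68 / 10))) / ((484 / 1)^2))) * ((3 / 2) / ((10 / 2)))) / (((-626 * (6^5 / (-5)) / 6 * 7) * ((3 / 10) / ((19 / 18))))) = -189161720 / 684531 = -276.34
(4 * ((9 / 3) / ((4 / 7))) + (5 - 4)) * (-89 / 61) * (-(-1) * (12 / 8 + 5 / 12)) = -22517 / 366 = -61.52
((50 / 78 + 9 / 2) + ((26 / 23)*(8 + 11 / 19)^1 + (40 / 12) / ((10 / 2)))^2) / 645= 5030213051 / 28822951170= 0.17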